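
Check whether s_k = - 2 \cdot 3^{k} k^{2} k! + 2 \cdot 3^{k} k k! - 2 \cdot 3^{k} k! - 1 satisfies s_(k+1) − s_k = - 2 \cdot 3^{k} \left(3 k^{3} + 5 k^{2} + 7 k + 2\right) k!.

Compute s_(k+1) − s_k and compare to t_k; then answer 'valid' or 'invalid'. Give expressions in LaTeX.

valid; difference matches t_k

s_(k+1) = -6*3**k*k**3*factorial(k) - 12*3**k*k**2*factorial(k) - 12*3**k*k*factorial(k) - 6*3**k*factorial(k) - 1
s_(k+1) − s_k = -2*3**k*(3*k**3 + 5*k**2 + 7*k + 2)*factorial(k)
(s_(k+1) − s_k) − t_k = 0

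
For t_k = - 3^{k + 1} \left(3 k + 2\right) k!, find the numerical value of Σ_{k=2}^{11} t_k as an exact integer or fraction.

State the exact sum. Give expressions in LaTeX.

Ratio r(k) = 3*(k + 1)*(3*k + 5)/(3*k + 2).
Normal form (A,B,C) = (3*k + 3, 1, k + 2/3).
Key eq: (3*k + 3)·f(k+1) = (1)·f(k) + (k + 2/3).
From deg A=1, deg B=0, deg C=1: d=0.
A polynomial solution: f(k) = 1/3.
Get s_k = R·t_k = -3**(k + 1)*factorial(k) with R(k) = B(k−1)f(k)/C(k) = 1/(3*k + 2).
Check: Δs_k = -3**(k + 1)*(3*k + 2)*factorial(k). ✓
Sum = s_(12) − s_(2); s_(12) = -763683267916800, s_(2) = -54 ⇒ -763683267916746.

Σ = -763683267916746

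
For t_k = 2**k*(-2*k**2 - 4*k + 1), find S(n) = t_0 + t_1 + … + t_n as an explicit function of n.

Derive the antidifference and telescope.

S(n) = -2**(n + 1) - 2**(n + 2)*n**2 + 3

r(k) = 2*(2*k**2 + 8*k + 5)/(2*k**2 + 4*k - 1) after simplifying.
Factor: A=2; B=1; C=k**2 + 2*k - 1/2.
Solve (2)·f(k+1) − (1)·f(k) = k**2 + 2*k - 1/2.
From deg A=0, deg B=0, deg C=2: d=2.
Solve for f: f(k) = (2*k**2 - 4*k + 3)/2 (degree 2 ≤ 2).
R(k) = B(k−1)·f(k)/C(k) = (2*k**2 - 4*k + 3)/(2*k**2 + 4*k - 1); s_k = R·t_k = 2**k*(-2*k**2 + 4*k - 3).
s_(k+1) − s_k = 2**k*(-2*k**2 - 4*k + 1) = t_k.
Σ_(k=0)^n t_k = s_(n+1) − s_(0) = (2**(n + 1)*(-2*n**2 - 1)) − (-3), i.e. -2**(n + 1) - 2**(n + 2)*n**2 + 3.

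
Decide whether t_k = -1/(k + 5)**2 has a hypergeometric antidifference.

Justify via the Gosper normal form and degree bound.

No — the linear system for f has no solution.

The ratio is (k + 5)**2/(k + 6)**2.
Take A(k)=k**2 + 10*k + 25, B(k)=k**2 + 12*k + 36, C(k)=1.
Need (k**2 + 10*k + 25)·f(k+1) − (k**2 + 10*k + 25)·f(k) = 1.
From deg A=2, deg B=2, deg C=0: d=0.
Write f(k) = c0. Then LHS − RHS = -1, requiring -1 = 0: contradictory. No certificate.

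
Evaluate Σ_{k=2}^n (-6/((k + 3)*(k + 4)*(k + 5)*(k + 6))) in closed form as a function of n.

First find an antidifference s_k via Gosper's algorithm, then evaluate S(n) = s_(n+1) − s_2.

S(n) = (-n**3 - 15*n**2 - 74*n + 90)/(105*(n**3 + 15*n**2 + 74*n + 120))

Step 1: r(k) = (k + 3)/(k + 7).
Normal form (A,B,C) = (k + 3, k + 7, 1).
Solve (k + 3)·f(k+1) − (k + 6)·f(k) = 1.
Degrees (1,1,0) ⇒ d ≤ 3.
Coefficient equations give f(k) = k*(k**2 + 12*k + 47)/180.
Then R = B(k−1)f/C = k*(k + 6)*(k**2 + 12*k + 47)/180, so s_k = R(k)·t_k = k*(-k**2 - 12*k - 47)/(30*(k + 3)*(k + 4)*(k + 5)).
Δs = -6/(k**4 + 18*k**3 + 119*k**2 + 342*k + 360), as required.
s_(n+1) = (-n**3 - 15*n**2 - 74*n - 60)/(30*(n**3 + 15*n**2 + 74*n + 120)) and s_(2) = -1/42, so S(n) = (-n**3 - 15*n**2 - 74*n + 90)/(105*(n**3 + 15*n**2 + 74*n + 120)).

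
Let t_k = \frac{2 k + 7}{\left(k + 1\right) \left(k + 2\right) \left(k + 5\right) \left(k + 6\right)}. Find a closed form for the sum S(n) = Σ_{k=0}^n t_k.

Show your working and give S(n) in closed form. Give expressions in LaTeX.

The ratio is (k + 1)*(k + 5)*(2*k + 9)/((k + 3)*(k + 7)*(2*k + 7)).
Gosper form: A/B · C(k+1)/C(k) with A=k + 1, B=k + 7, C=k**3 + 21*k**2/2 + 73*k/2 + 42.
f must satisfy (k + 1)·f(k+1) − (k + 6)·f(k) = k**3 + 21*k**2/2 + 73*k/2 + 42.
d = 5 from the (1,1,3) case.
Match coefficients ⇒ f(k) = k*(k + 2)*(k + 3)*(k + 4)*(k + 6)/10.
So s_k = (B(k−1)f/C)·t_k = (k*(k + 2)*(k + 6)**2/(5*(2*k + 7)))·t_k = k*(k + 6)/(5*(k**2 + 6*k + 5)).
Verify: (2*k + 7)/(k**4 + 14*k**3 + 65*k**2 + 112*k + 60) matches t_k.
Telescope: S(n) = s_(n+1) − s_(0) = (n**2 + 8*n + 7)/(5*(n**2 + 8*n + 12)) − (0) = (n**2 + 8*n + 7)/(5*(n**2 + 8*n + 12)).

S(n) = \frac{n^{2} + 8 n + 7}{5 \left(n^{2} + 8 n + 12\right)}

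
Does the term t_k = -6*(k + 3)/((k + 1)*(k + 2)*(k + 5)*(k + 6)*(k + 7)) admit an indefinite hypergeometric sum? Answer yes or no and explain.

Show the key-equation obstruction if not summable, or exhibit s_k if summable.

t_(k+1)/t_k = (k + 1)*(k + 4)*(k + 5)/((k + 3)**2*(k + 8)).
Take A(k)=k + 1, B(k)=k + 8, C(k)=k**3 + 10*k**2 + 33*k + 36.
f must satisfy (k + 1)·f(k+1) − (k + 7)·f(k) = k**3 + 10*k**2 + 33*k + 36.
deg f ≤ 6 (via 1,1,3).
Match coefficients ⇒ f(k) = k*(k + 2)*(k + 3)*(k + 4)*(k**2 + 12*k + 41)/90.
Get s_k = R·t_k = k*(-k**2 - 12*k - 41)/(15*(k**3 + 12*k**2 + 41*k + 30)) with R(k) = B(k−1)f(k)/C(k) = k*(k + 2)*(k + 7)*(k**2 + 12*k + 41)/(90*(k + 3)).
Verify: 6*(-k - 3)/(k**5 + 21*k**4 + 163*k**3 + 567*k**2 + 844*k + 420) matches t_k.

Yes. s_k = k*(-k**2 - 12*k - 41)/(15*(k**3 + 12*k**2 + 41*k + 30)).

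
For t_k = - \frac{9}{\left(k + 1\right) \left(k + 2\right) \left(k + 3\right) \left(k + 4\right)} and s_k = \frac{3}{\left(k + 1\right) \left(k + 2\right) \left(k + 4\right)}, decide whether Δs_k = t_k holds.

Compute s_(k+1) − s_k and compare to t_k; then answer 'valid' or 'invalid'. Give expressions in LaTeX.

s_(k+1) = 3/((k + 2)*(k + 3)*(k + 5))
s_(k+1) − s_k = 3*(-3*k - 11)/(k**5 + 15*k**4 + 85*k**3 + 225*k**2 + 274*k + 120)
(s_(k+1) − s_k) − t_k = 12/(k**5 + 15*k**4 + 85*k**3 + 225*k**2 + 274*k + 120)

Invalid: residual \frac{12}{k^{5} + 15 k^{4} + 85 k^{3} + 225 k^{2} + 274 k + 120} ≠ 0.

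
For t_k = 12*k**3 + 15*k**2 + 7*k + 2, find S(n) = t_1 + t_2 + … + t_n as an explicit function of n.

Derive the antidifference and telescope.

S(n) = n*(3*n**3 + 11*n**2 + 14*n + 8)

Step 1: r(k) = (12*k**3 + 51*k**2 + 73*k + 36)/(12*k**3 + 15*k**2 + 7*k + 2).
Take A(k)=1, B(k)=1, C(k)=k**3 + 5*k**2/4 + 7*k/12 + 1/6.
Set up (1)·f(k+1) − (1)·f(k) − (k**3 + 5*k**2/4 + 7*k/12 + 1/6) = 0.
Bound: deg f ≤ 4.
Match coefficients ⇒ f(k) = k*(3*k**3 - k**2 - k + 1)/12.
R(k) = B(k−1)·f(k)/C(k) = k*(3*k**3 - k**2 - k + 1)/(12*k**3 + 15*k**2 + 7*k + 2); s_k = R·t_k = k*(3*k**3 - k**2 - k + 1).
s_(k+1) − s_k = 12*k**3 + 15*k**2 + 7*k + 2 = t_k.
Evaluate: s_(n+1) = 3*n**4 + 11*n**3 + 14*n**2 + 8*n + 2; subtract s_(1) = 2 ⇒ S(n) = n*(3*n**3 + 11*n**2 + 14*n + 8).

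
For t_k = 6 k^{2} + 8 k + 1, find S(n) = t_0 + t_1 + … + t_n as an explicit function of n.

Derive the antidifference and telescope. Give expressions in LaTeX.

t_(k+1)/t_k = (6*k**2 + 20*k + 15)/(6*k**2 + 8*k + 1).
So A=1 and B=1, with C=k**2 + 4*k/3 + 1/6.
Set up (1)·f(k+1) − (1)·f(k) − (k**2 + 4*k/3 + 1/6) = 0.
deg f ≤ 3 (via 0,0,2).
Solve for f: f(k) = k*(2*k**2 + k - 2)/6 (degree 3 ≤ 3).
So s_k = (B(k−1)f/C)·t_k = (k*(2*k**2 + k - 2)/(6*k**2 + 8*k + 1))·t_k = k*(2*k**2 + k - 2).
Verify: 6*k**2 + 8*k + 1 matches t_k.
Σ_(k=0)^n t_k = s_(n+1) − s_(0) = (2*n**3 + 7*n**2 + 6*n + 1) − (0), i.e. 2*n**3 + 7*n**2 + 6*n + 1.

S(n) = 2 n^{3} + 7 n^{2} + 6 n + 1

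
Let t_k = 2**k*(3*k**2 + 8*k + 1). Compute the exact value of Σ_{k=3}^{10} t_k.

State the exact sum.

Ratio r(k) = 2*(3*k**2 + 14*k + 12)/(3*k**2 + 8*k + 1).
Gosper form: A/B · C(k+1)/C(k) with A=2, B=1, C=k**2 + 8*k/3 + 1/3.
Solve (2)·f(k+1) − (1)·f(k) = k**2 + 8*k/3 + 1/3.
d = 2 from the (0,0,2) case.
Solve for f: f(k) = (3*k**2 - 4*k + 3)/3 (degree 2 ≤ 2).
So s_k = (B(k−1)f/C)·t_k = ((3*k**2 - 4*k + 3)/(3*k**2 + 8*k + 1))·t_k = 2**k*(3*k**2 - 4*k + 3).
Verify: 2**k*(3*k**2 + 8*k + 1) matches t_k.
Telescoping: Σ = s_(11) − s_(3) = 659456 − (144) = 659312.

Σ = 659312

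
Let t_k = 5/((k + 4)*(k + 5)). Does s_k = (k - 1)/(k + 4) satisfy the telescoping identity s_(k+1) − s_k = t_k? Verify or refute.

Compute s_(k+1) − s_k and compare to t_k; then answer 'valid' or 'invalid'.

s_(k+1) = k/(k + 5)
s_(k+1) − s_k = 5/(k**2 + 9*k + 20)
(s_(k+1) − s_k) − t_k = 0

Valid: the claim telescopes to t_k.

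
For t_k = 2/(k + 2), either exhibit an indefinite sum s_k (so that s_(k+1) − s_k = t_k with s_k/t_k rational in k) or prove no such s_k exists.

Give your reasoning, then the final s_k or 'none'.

r(k) = (k + 2)/(k + 3) after simplifying.
So A=k + 2 and B=k + 3, with C=1.
Solve (k + 2)·f(k+1) − (k + 2)·f(k) = 1.
Bound: deg f ≤ 0.
Write f(k) = c0. Then LHS − RHS = -1, requiring -1 = 0: contradictory. No certificate.

none (Gosper's algorithm certifies no s_k)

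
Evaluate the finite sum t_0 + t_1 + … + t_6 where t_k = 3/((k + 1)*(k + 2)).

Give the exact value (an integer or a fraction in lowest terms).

Σ = 21/8

Step 1: r(k) = (k + 1)/(k + 3).
Gosper form: A/B · C(k+1)/C(k) with A=k + 1, B=k + 3, C=1.
f must satisfy (k + 1)·f(k+1) − (k + 2)·f(k) = 1.
deg f ≤ 1 (via 1,1,0).
Solve for f: f(k) = k (degree 1 ≤ 1).
Certificate R = B(k−1)f/C = k*(k + 2) gives s_k = 3*k/(k + 1).
Δs = 3/(k**2 + 3*k + 2), as required.
Evaluate s at k=7 and k=0: 21/8 and 0; difference 21/8.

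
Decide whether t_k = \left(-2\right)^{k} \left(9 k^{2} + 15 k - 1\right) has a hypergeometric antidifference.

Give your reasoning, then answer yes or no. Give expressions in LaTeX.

Yes. s_k = \left(-2\right)^{k} \left(- 3 k^{2} - k + 3\right).

Ratio r(k) = 2*(-9*k**2 - 33*k - 23)/(9*k**2 + 15*k - 1).
Take A(k)=-2, B(k)=1, C(k)=k**2 + 5*k/3 - 1/9.
Set up (-2)·f(k+1) − (1)·f(k) − (k**2 + 5*k/3 - 1/9) = 0.
deg f ≤ 2 (via 0,0,2).
Match coefficients ⇒ f(k) = -(3*k**2 + k - 3)/9.
So s_k = (B(k−1)f/C)·t_k = (-(3*k**2 + k - 3)/(9*k**2 + 15*k - 1))·t_k = (-2)**k*(-3*k**2 - k + 3).
Verify: (-2)**k*(9*k**2 + 15*k - 1) matches t_k.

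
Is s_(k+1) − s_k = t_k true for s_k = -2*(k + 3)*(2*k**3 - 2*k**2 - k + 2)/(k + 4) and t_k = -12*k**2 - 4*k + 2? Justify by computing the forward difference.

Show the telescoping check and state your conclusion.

Invalid: residual 4*(2*k**3 + 14*k**2 + 4*k - 3)/(k**2 + 9*k + 20) ≠ 0.

s_(k+1) = 2*(k + 4)*(k - 2*(k + 1)**3 + 2*(k + 1)**2 - 1)/(k + 5)
s_(k+1) − s_k = 2*(-6*k**4 - 52*k**3 - 109*k**2 - 23*k + 14)/(k**2 + 9*k + 20)
(s_(k+1) − s_k) − t_k = 4*(2*k**3 + 14*k**2 + 4*k - 3)/(k**2 + 9*k + 20)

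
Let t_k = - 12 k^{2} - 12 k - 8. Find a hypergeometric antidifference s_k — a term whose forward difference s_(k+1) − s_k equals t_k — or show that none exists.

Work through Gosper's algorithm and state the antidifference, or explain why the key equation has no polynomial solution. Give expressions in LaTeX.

s_k = 4 k \left(- k^{2} - 1\right)

t_(k+1)/t_k = (3*k**2 + 9*k + 8)/(3*k**2 + 3*k + 2).
Normal form (A,B,C) = (1, 1, k**2 + k + 2/3).
Solve (1)·f(k+1) − (1)·f(k) = k**2 + k + 2/3.
From deg A=0, deg B=0, deg C=2: d=3.
Solve for f: f(k) = k*(k**2 + 1)/3 (degree 3 ≤ 3).
Then R = B(k−1)f/C = k*(k**2 + 1)/(3*k**2 + 3*k + 2), so s_k = R(k)·t_k = 4*k*(-k**2 - 1).
Check: Δs_k = -12*k**2 - 12*k - 8. ✓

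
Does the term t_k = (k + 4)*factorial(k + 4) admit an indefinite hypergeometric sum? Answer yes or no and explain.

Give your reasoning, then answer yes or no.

Ratio r(k) = (k + 5)**2/(k + 4).
Gosper form: A/B · C(k+1)/C(k) with A=k + 5, B=1, C=k + 4.
Need (k + 5)·f(k+1) − (1)·f(k) = k + 4.
Degrees (1,0,1) ⇒ d ≤ 0.
Match coefficients ⇒ f(k) = 1.
Certificate R = B(k−1)f/C = 1/(k + 4) gives s_k = factorial(k + 4).
Δs = (k + 4)*factorial(k + 4), as required.

Yes. s_k = factorial(k + 4).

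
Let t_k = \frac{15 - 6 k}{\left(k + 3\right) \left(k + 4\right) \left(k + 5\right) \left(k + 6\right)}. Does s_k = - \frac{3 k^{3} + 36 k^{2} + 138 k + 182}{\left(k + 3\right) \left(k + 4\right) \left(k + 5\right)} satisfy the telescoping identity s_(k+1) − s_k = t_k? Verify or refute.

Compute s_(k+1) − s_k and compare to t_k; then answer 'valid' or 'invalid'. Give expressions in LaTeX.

s_(k+1) = (-138*k - 3*(k + 1)**3 - 36*(k + 1)**2 - 320)/((k + 4)*(k + 5)*(k + 6))
s_(k+1) − s_k = 3*(5 - 2*k)/(k**4 + 18*k**3 + 119*k**2 + 342*k + 360)
(s_(k+1) − s_k) − t_k = 0

valid (s_(k+1) − s_k reduces to t_k)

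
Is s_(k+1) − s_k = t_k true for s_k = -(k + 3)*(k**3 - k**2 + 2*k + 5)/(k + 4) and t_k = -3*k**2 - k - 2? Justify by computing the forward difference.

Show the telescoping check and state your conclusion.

Invalid: residual (2*k**3 + 14*k**2 + 4*k + 3)/(k**2 + 9*k + 20) ≠ 0.

s_(k+1) = -(k + 4)*(2*k + (k + 1)**3 - (k + 1)**2 + 7)/(k + 5)
s_(k+1) − s_k = (-3*k**4 - 26*k**3 - 57*k**2 - 34*k - 37)/(k**2 + 9*k + 20)
(s_(k+1) − s_k) − t_k = (2*k**3 + 14*k**2 + 4*k + 3)/(k**2 + 9*k + 20)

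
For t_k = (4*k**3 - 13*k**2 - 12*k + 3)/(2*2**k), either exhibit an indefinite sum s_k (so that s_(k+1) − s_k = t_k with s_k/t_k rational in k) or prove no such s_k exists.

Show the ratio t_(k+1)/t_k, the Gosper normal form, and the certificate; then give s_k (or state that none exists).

s_k = (-4*k**3 + k**2 + 2*k - 4)/2**k

Step 1: r(k) = (4*k**3 - k**2 - 26*k - 18)/(2*(4*k**3 - 13*k**2 - 12*k + 3)).
A = 1/2, B = 1, C = k**3 - 13*k**2/4 - 3*k + 3/4.
Set up (1/2)·f(k+1) − (1)·f(k) − (k**3 - 13*k**2/4 - 3*k + 3/4) = 0.
Bound: deg f ≤ 3.
Solving with deg f ≤ 3: f(k) = -(4*k**3 - k**2 - 2*k + 4)/2.
Get s_k = R·t_k = (-4*k**3 + k**2 + 2*k - 4)/2**k with R(k) = B(k−1)f(k)/C(k) = -2*(4*k**3 - k**2 - 2*k + 4)/(4*k**3 - 13*k**2 - 12*k + 3).
Verify: (4*k**3 - 13*k**2 - 12*k + 3)/(2*2**k) matches t_k.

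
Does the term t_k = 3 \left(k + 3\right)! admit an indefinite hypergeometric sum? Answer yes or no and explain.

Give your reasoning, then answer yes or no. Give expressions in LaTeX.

Ratio r(k) = k + 4.
A = k + 4, B = 1, C = 1.
Set up (k + 4)·f(k+1) − (1)·f(k) − (1) = 0.
d = -1 from the (1,0,0) case.
Negative degree bound (-1): no f exists, t_k not Gosper-summable.

No — t_k has no hypergeometric antidifference.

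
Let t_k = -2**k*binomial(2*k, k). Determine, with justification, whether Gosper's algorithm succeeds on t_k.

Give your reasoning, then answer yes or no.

Compute t_(k+1)/t_k: get 4*(2*k + 1)/(k + 1).
Take A(k)=8*k + 4, B(k)=k + 1, C(k)=1.
Set up (8*k + 4)·f(k+1) − (k)·f(k) − (1) = 0.
Degrees (1,1,0) ⇒ d ≤ -1.
d = -1 < 0 ⇒ no nonzero polynomial f; not summable.

No — t_k has no hypergeometric antidifference.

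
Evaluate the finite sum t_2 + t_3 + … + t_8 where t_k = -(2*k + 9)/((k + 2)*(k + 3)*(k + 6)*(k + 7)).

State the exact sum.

Σ = -133/5280

The ratio is (k + 2)*(k + 6)*(2*k + 11)/((k + 4)*(k + 8)*(2*k + 9)).
Gosper form: A/B · C(k+1)/C(k) with A=k + 2, B=k + 8, C=k**3 + 27*k**2/2 + 121*k/2 + 90.
Solve (k + 2)·f(k+1) − (k + 7)·f(k) = k**3 + 27*k**2/2 + 121*k/2 + 90.
Degrees (1,1,3) ⇒ d ≤ 5.
Match coefficients ⇒ f(k) = k*(k + 3)*(k + 4)*(k + 5)*(k + 8)/24.
Certificate R = B(k−1)f/C = k*(k + 3)*(k + 7)*(k + 8)/(12*(2*k + 9)) gives s_k = k*(-k - 8)/(12*(k**2 + 8*k + 12)).
Check: Δs_k = (-2*k - 9)/(k**4 + 18*k**3 + 113*k**2 + 288*k + 252). ✓
Σ_(k=2)^(8) t_k = s_(9) − s_(2) = -17/220 − (-5/96) = -133/5280.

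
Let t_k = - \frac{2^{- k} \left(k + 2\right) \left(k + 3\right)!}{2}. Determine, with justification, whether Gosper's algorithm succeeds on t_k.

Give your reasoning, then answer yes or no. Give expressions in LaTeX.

Yes. s_k = - 2^{- k} \left(k + 3\right)!.

Compute t_(k+1)/t_k: get (k + 3)*(k + 4)/(2*(k + 2)).
So A=k/2 + 2 and B=1, with C=k + 2.
Key eq: (k/2 + 2)·f(k+1) = (1)·f(k) + (k + 2).
d = 0 from the (1,0,1) case.
Coefficient equations give f(k) = 2.
So s_k = (B(k−1)f/C)·t_k = (2/(k + 2))·t_k = -factorial(k + 3)/2**k.
Verify: -(k + 2)*factorial(k + 3)/(2*2**k) matches t_k.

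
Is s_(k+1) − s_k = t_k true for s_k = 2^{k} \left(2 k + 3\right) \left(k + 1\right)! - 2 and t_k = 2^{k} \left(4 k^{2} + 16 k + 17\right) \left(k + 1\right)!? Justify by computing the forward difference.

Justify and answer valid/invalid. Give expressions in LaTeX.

s_(k+1) = 2**(k + 1)*(2*k + 5)*factorial(k + 2) - 2
s_(k+1) − s_k = 2**k*(4*k**2 + 16*k + 17)*factorial(k + 1)
(s_(k+1) − s_k) − t_k = 0

Valid — Δs_k = t_k.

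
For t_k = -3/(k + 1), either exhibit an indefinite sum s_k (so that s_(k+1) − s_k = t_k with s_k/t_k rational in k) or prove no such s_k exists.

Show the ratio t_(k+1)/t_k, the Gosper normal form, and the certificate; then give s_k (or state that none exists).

Compute t_(k+1)/t_k: get (k + 1)/(k + 2).
So A=k + 1 and B=k + 2, with C=1.
Set up (k + 1)·f(k+1) − (k + 1)·f(k) − (1) = 0.
deg f ≤ 0 (via 1,1,0).
Put f(k) = c0: A·f(k+1) − B(k−1)·f(k) − C = -1; need -1 = 0 — inconsistent ⇒ no f, not summable.

no hypergeometric antidifference exists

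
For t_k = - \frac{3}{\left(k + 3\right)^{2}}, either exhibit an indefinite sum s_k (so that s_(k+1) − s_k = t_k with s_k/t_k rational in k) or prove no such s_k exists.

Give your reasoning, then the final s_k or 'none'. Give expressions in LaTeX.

t_(k+1)/t_k = (k + 3)**2/(k + 4)**2.
Normal form (A,B,C) = (k**2 + 6*k + 9, k**2 + 8*k + 16, 1).
f must satisfy (k**2 + 6*k + 9)·f(k+1) − (k**2 + 6*k + 9)·f(k) = 1.
Bound: deg f ≤ 0.
Generic f = c0 gives residual -1; -1 = 0 cannot hold, so t_k is not Gosper-summable.

none (Gosper's algorithm certifies no s_k)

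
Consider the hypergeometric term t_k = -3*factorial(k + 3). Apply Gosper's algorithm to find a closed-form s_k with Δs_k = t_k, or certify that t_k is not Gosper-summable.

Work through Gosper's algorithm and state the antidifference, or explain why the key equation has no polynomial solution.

Ratio r(k) = k + 4.
Normal form (A,B,C) = (k + 4, 1, 1).
Key eq: (k + 4)·f(k+1) = (1)·f(k) + (1).
Degrees (1,0,0) ⇒ d ≤ -1.
deg f ≤ -1 is impossible — no certificate.

none — t_k is not Gosper-summable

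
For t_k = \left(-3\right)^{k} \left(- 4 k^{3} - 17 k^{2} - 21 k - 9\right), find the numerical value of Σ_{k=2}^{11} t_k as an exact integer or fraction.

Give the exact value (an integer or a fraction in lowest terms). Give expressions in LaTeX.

Σ = 1071384912

Compute t_(k+1)/t_k: get 3*(-4*k**3 - 29*k**2 - 67*k - 51)/(4*k**3 + 17*k**2 + 21*k + 9).
Take A(k)=-3, B(k)=1, C(k)=k**3 + 17*k**2/4 + 21*k/4 + 9/4.
Key eq: (-3)·f(k+1) = (1)·f(k) + (k**3 + 17*k**2/4 + 21*k/4 + 9/4).
From deg A=0, deg B=0, deg C=3: d=3.
Solving with deg f ≤ 3: f(k) = -k**2*(k + 2)/4.
Certificate R = B(k−1)f/C = -k**2*(k + 2)/(4*k**3 + 17*k**2 + 21*k + 9) gives s_k = (-3)**k*k**2*(k + 2).
s_(k+1) − s_k = (-3)**k*(-4*k**3 - 17*k**2 - 21*k - 9) = t_k.
Evaluate s at k=12 and k=2: 1071385056 and 144; difference 1071384912.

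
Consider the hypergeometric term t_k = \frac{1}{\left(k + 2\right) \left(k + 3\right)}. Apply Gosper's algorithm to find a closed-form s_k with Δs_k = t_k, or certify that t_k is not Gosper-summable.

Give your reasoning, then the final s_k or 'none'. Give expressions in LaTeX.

s_k = \frac{k}{2 \left(k + 2\right)}

The ratio is (k + 2)/(k + 4).
Normal form (A,B,C) = (k + 2, k + 4, 1).
Need (k + 2)·f(k+1) − (k + 3)·f(k) = 1.
d = 1 from the (1,1,0) case.
Match coefficients ⇒ f(k) = k/2.
So s_k = (B(k−1)f/C)·t_k = (k*(k + 3)/2)·t_k = k/(2*(k + 2)).
s_(k+1) − s_k = 1/(k**2 + 5*k + 6) = t_k.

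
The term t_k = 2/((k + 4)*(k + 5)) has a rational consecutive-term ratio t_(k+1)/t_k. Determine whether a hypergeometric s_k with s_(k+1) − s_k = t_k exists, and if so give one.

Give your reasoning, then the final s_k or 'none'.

s_k = k/(2*(k + 4))

t_(k+1)/t_k = (k + 4)/(k + 6).
Factor: A=k + 4; B=k + 6; C=1.
f must satisfy (k + 4)·f(k+1) − (k + 5)·f(k) = 1.
From deg A=1, deg B=1, deg C=0: d=1.
Solving with deg f ≤ 1: f(k) = k/4.
Then R = B(k−1)f/C = k*(k + 5)/4, so s_k = R(k)·t_k = k/(2*(k + 4)).
Verify: 2/(k**2 + 9*k + 20) matches t_k.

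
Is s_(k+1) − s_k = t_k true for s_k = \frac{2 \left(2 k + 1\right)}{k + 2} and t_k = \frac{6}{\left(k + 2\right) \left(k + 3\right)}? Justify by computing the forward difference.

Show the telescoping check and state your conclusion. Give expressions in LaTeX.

s_(k+1) = 2*(2*k + 3)/(k + 3)
s_(k+1) − s_k = 6/(k**2 + 5*k + 6)
(s_(k+1) − s_k) − t_k = 0

Valid — Δs_k = t_k.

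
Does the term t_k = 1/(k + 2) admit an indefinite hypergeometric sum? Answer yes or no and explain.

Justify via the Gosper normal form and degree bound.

No — key equation has no polynomial f.

t_(k+1)/t_k = (k + 2)/(k + 3).
A = k + 2, B = k + 3, C = 1.
Solve (k + 2)·f(k+1) − (k + 2)·f(k) = 1.
d = 0 from the (1,1,0) case.
f = c0 ⇒ A·f(k+1) − B(k−1)·f(k) − C = -1. The system {-1 = 0} is inconsistent; no antidifference.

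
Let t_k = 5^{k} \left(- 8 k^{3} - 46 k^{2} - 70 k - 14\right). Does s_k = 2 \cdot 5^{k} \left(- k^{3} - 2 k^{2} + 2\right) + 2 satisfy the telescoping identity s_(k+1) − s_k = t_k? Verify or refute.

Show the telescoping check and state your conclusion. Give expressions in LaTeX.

valid (s_(k+1) − s_k reduces to t_k)

s_(k+1) = 2*5**(k + 1)*(-(k + 1)**3 - 2*(k + 1)**2 + 2) + 2
s_(k+1) − s_k = 5**k*(-8*k**3 - 46*k**2 - 70*k - 14)
(s_(k+1) − s_k) − t_k = 0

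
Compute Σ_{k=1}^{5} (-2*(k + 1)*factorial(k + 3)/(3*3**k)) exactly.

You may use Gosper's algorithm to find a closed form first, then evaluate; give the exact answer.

Ratio r(k) = (k + 2)*(k + 4)/(3*(k + 1)).
A = k/3 + 4/3, B = 1, C = k + 1.
Key eq: (k/3 + 4/3)·f(k+1) = (1)·f(k) + (k + 1).
d = 0 from the (1,0,1) case.
A polynomial solution: f(k) = 3.
R(k) = B(k−1)·f(k)/C(k) = 3/(k + 1); s_k = R·t_k = -2*factorial(k + 3)/3**k.
Verify: -2*(k + 1)*factorial(k + 3)/(3*3**k) matches t_k.
Σ_(k=1)^(5) t_k = s_(6) − s_(1) = -8960/9 − (-16) = -8816/9.

Σ = -8816/9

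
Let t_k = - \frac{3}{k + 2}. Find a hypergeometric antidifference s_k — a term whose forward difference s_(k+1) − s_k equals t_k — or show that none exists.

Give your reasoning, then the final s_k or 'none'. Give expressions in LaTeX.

none — t_k is not Gosper-summable

r(k) = (k + 2)/(k + 3) after simplifying.
Normal form (A,B,C) = (k + 2, k + 3, 1).
Key eq: (k + 2)·f(k+1) = (k + 2)·f(k) + (1).
From deg A=1, deg B=1, deg C=0: d=0.
Write f(k) = c0. Then LHS − RHS = -1, requiring -1 = 0: contradictory. No certificate.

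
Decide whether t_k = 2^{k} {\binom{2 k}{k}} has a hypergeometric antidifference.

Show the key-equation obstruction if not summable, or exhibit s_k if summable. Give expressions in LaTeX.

No — key equation has no polynomial f.

Step 1: r(k) = 4*(2*k + 1)/(k + 1).
A = 8*k + 4, B = k + 1, C = 1.
Set up (8*k + 4)·f(k+1) − (k)·f(k) − (1) = 0.
Degrees (1,1,0) ⇒ d ≤ -1.
Negative degree bound (-1): no f exists, t_k not Gosper-summable.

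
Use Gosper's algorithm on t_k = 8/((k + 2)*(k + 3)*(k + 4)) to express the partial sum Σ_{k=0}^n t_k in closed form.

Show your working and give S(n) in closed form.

S(n) = 2*(n**2 + 7*n + 6)/(3*(n**2 + 7*n + 12))

The ratio is (k + 2)/(k + 5).
Take A(k)=k + 2, B(k)=k + 5, C(k)=1.
Key eq: (k + 2)·f(k+1) = (k + 4)·f(k) + (1).
deg f ≤ 2 (via 1,1,0).
Solving with deg f ≤ 2: f(k) = k*(k + 5)/12.
Then R = B(k−1)f/C = k*(k + 4)*(k + 5)/12, so s_k = R(k)·t_k = 2*k*(k + 5)/(3*(k + 2)*(k + 3)).
s_(k+1) − s_k = 8/(k**3 + 9*k**2 + 26*k + 24) = t_k.
Evaluate: s_(n+1) = 2*(n**2 + 7*n + 6)/(3*(n**2 + 7*n + 12)); subtract s_(0) = 0 ⇒ S(n) = 2*(n**2 + 7*n + 6)/(3*(n**2 + 7*n + 12)).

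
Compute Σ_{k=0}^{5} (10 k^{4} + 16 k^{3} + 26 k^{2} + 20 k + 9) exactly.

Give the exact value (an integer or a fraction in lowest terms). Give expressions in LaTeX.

Σ = 15174

Ratio r(k) = (10*k**4 + 56*k**3 + 134*k**2 + 160*k + 81)/(10*k**4 + 16*k**3 + 26*k**2 + 20*k + 9).
So A=1 and B=1, with C=k**4 + 8*k**3/5 + 13*k**2/5 + 2*k + 9/10.
Key eq: (1)·f(k+1) = (1)·f(k) + (k**4 + 8*k**3/5 + 13*k**2/5 + 2*k + 9/10).
deg f ≤ 5 (via 0,0,4).
Solve for f: f(k) = k*(2*k**4 - k**3 + 4*k**2 + k + 3)/10 (degree 5 ≤ 5).
Get s_k = R·t_k = k*(2*k**4 - k**3 + 4*k**2 + k + 3) with R(k) = B(k−1)f(k)/C(k) = k*(2*k**4 - k**3 + 4*k**2 + k + 3)/(10*k**4 + 16*k**3 + 26*k**2 + 20*k + 9).
s_(k+1) − s_k = 10*k**4 + 16*k**3 + 26*k**2 + 20*k + 9 = t_k.
Evaluate s at k=6 and k=0: 15174 and 0; difference 15174.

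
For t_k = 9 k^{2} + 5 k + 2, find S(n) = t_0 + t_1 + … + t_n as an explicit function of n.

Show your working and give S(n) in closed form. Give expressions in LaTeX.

S(n) = 3 n^{3} + 7 n^{2} + 6 n + 2

t_(k+1)/t_k = (9*k**2 + 23*k + 16)/(9*k**2 + 5*k + 2).
So A=1 and B=1, with C=k**2 + 5*k/9 + 2/9.
Set up (1)·f(k+1) − (1)·f(k) − (k**2 + 5*k/9 + 2/9) = 0.
Degrees (0,0,2) ⇒ d ≤ 3.
Match coefficients ⇒ f(k) = k*(3*k**2 - 2*k + 1)/9.
Certificate R = B(k−1)f/C = k*(3*k**2 - 2*k + 1)/(9*k**2 + 5*k + 2) gives s_k = k*(3*k**2 - 2*k + 1).
s_(k+1) − s_k = 9*k**2 + 5*k + 2 = t_k.
Evaluate: s_(n+1) = 3*n**3 + 7*n**2 + 6*n + 2; subtract s_(0) = 0 ⇒ S(n) = 3*n**3 + 7*n**2 + 6*n + 2.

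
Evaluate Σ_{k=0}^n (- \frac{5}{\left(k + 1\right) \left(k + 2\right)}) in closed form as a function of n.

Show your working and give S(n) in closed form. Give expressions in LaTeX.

S(n) = \frac{5 \left(- n - 1\right)}{n + 2}

r(k) = (k + 1)/(k + 3) after simplifying.
Normal form (A,B,C) = (k + 1, k + 3, 1).
Key eq: (k + 1)·f(k+1) = (k + 2)·f(k) + (1).
deg f ≤ 1 (via 1,1,0).
Solve for f: f(k) = k (degree 1 ≤ 1).
So s_k = (B(k−1)f/C)·t_k = (k*(k + 2))·t_k = -5*k/(k + 1).
Δs = -5/(k**2 + 3*k + 2), as required.
Evaluate: s_(n+1) = 5*(-n - 1)/(n + 2); subtract s_(0) = 0 ⇒ S(n) = 5*(-n - 1)/(n + 2).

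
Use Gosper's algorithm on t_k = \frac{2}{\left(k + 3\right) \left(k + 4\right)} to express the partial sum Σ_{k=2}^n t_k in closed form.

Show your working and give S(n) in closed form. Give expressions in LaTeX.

Compute t_(k+1)/t_k: get (k + 3)/(k + 5).
Normal form (A,B,C) = (k + 3, k + 5, 1).
Set up (k + 3)·f(k+1) − (k + 4)·f(k) − (1) = 0.
Degrees (1,1,0) ⇒ d ≤ 1.
Solving with deg f ≤ 1: f(k) = k/3.
Certificate R = B(k−1)f/C = k*(k + 4)/3 gives s_k = 2*k/(3*(k + 3)).
s_(k+1) − s_k = 2/(k**2 + 7*k + 12) = t_k.
s_(n+1) = 2*(n + 1)/(3*(n + 4)) and s_(2) = 4/15, so S(n) = 2*(n - 1)/(5*(n + 4)).

S(n) = \frac{2 \left(n - 1\right)}{5 \left(n + 4\right)}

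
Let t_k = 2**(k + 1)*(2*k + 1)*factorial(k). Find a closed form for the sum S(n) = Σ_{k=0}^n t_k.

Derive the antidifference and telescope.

Ratio r(k) = 2*(k + 1)*(2*k + 3)/(2*k + 1).
Gosper form: A/B · C(k+1)/C(k) with A=2*k + 2, B=1, C=k + 1/2.
f must satisfy (2*k + 2)·f(k+1) − (1)·f(k) = k + 1/2.
deg f ≤ 0 (via 1,0,1).
Match coefficients ⇒ f(k) = 1/2.
Get s_k = R·t_k = 2**(k + 1)*factorial(k) with R(k) = B(k−1)f(k)/C(k) = 1/(2*k + 1).
s_(k+1) − s_k = 2**(k + 1)*(2*k + 1)*factorial(k) = t_k.
Telescope: S(n) = s_(n+1) − s_(0) = 2**(n + 2)*factorial(n + 1) − (2) = 4*2**n*factorial(n + 1) - 2.

S(n) = 4*2**n*factorial(n + 1) - 2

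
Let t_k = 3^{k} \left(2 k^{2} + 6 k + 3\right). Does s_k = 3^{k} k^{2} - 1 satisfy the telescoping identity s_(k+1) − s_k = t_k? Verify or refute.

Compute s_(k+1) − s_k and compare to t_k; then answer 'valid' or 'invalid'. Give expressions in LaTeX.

s_(k+1) = 3**(k + 1)*(k + 1)**2 - 1
s_(k+1) − s_k = 3**k*(-k**2 + 3*(k + 1)**2)
(s_(k+1) − s_k) − t_k = 0

valid (s_(k+1) − s_k reduces to t_k)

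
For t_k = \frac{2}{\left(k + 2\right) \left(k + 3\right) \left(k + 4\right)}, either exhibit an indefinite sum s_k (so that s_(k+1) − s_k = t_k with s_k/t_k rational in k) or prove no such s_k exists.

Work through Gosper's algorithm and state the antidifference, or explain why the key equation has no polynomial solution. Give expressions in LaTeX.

Ratio r(k) = (k + 2)/(k + 5).
Take A(k)=k + 2, B(k)=k + 5, C(k)=1.
Key eq: (k + 2)·f(k+1) = (k + 4)·f(k) + (1).
Bound: deg f ≤ 2.
A polynomial solution: f(k) = k*(k + 5)/12.
Then R = B(k−1)f/C = k*(k + 4)*(k + 5)/12, so s_k = R(k)·t_k = k*(k + 5)/(6*(k + 2)*(k + 3)).
Verify: 2/(k**3 + 9*k**2 + 26*k + 24) matches t_k.

s_k = \frac{k \left(k + 5\right)}{6 \left(k + 2\right) \left(k + 3\right)}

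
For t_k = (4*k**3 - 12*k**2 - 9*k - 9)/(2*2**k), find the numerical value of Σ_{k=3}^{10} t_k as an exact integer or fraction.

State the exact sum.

t_(k+1)/t_k = (4*k**3 - 21*k - 26)/(2*(4*k**3 - 12*k**2 - 9*k - 9)).
A = 1/2, B = 1, C = k**3 - 3*k**2 - 9*k/4 - 9/4.
Set up (1/2)·f(k+1) − (1)·f(k) − (k**3 - 3*k**2 - 9*k/4 - 9/4) = 0.
Degrees (0,0,3) ⇒ d ≤ 3.
A polynomial solution: f(k) = -(2*k - 1)*(2*k**2 + k + 2)/2.
Certificate R = B(k−1)f/C = -2*(2*k - 1)*(2*k**2 + k + 2)/(4*k**3 - 12*k**2 - 9*k - 9) gives s_k = (-4*k**3 - 3*k + 2)/2**k.
Check: Δs_k = (4*k**3 - 12*k**2 - 9*k - 9)/(2*2**k). ✓
Σ_(k=3)^(10) t_k = s_(11) − s_(3) = -5355/2048 − (-115/8) = 24085/2048.

Σ = 24085/2048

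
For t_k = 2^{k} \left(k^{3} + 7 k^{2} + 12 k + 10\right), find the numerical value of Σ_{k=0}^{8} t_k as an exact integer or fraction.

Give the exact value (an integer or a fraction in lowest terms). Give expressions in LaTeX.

Σ = 424958

t_(k+1)/t_k = 2*(k**3 + 10*k**2 + 29*k + 30)/(k**3 + 7*k**2 + 12*k + 10).
Normal form (A,B,C) = (2, 1, k**3 + 7*k**2 + 12*k + 10).
f must satisfy (2)·f(k+1) − (1)·f(k) = k**3 + 7*k**2 + 12*k + 10.
Bound: deg f ≤ 3.
Match coefficients ⇒ f(k) = (k + 1)*(k**2 + 2).
Get s_k = R·t_k = 2**k*(k**3 + k**2 + 2*k + 2) with R(k) = B(k−1)f(k)/C(k) = (k + 1)*(k**2 + 2)/((k + 5)*(k**2 + 2*k + 2)).
Δs = 2**k*(k**3 + 7*k**2 + 12*k + 10), as required.
Telescoping: Σ = s_(9) − s_(0) = 424960 − (2) = 424958.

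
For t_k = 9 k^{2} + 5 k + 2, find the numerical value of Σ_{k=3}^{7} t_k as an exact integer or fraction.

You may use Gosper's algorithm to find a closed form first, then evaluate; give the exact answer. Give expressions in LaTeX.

The ratio is (9*k**2 + 23*k + 16)/(9*k**2 + 5*k + 2).
Factor: A=1; B=1; C=k**2 + 5*k/9 + 2/9.
Solve (1)·f(k+1) − (1)·f(k) = k**2 + 5*k/9 + 2/9.
d = 3 from the (0,0,2) case.
Solve for f: f(k) = k*(3*k**2 - 2*k + 1)/9 (degree 3 ≤ 3).
R(k) = B(k−1)·f(k)/C(k) = k*(3*k**2 - 2*k + 1)/(9*k**2 + 5*k + 2); s_k = R·t_k = k*(3*k**2 - 2*k + 1).
s_(k+1) − s_k = 9*k**2 + 5*k + 2 = t_k.
Evaluate s at k=8 and k=3: 1416 and 66; difference 1350.

Σ = 1350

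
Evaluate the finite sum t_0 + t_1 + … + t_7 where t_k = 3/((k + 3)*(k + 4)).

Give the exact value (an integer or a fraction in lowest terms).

t_(k+1)/t_k = (k + 3)/(k + 5).
Normal form (A,B,C) = (k + 3, k + 5, 1).
Set up (k + 3)·f(k+1) − (k + 4)·f(k) − (1) = 0.
Degrees (1,1,0) ⇒ d ≤ 1.
A polynomial solution: f(k) = k/3.
So s_k = (B(k−1)f/C)·t_k = (k*(k + 4)/3)·t_k = k/(k + 3).
Check: Δs_k = 3/(k**2 + 7*k + 12). ✓
Σ_(k=0)^(7) t_k = s_(8) − s_(0) = 8/11 − (0) = 8/11.

Σ = 8/11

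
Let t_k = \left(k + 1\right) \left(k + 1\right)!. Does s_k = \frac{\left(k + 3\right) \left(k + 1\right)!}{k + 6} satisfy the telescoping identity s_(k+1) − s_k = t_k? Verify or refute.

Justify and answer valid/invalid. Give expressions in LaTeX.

Invalid: residual - \frac{3 \left(k^{2} + 7 k + 5\right) \left(k + 1\right)!}{\left(k + 6\right) \left(k + 7\right)} ≠ 0.

s_(k+1) = (k + 4)*factorial(k + 2)/(k + 7)
s_(k+1) − s_k = (k**3 + 11*k**2 + 34*k + 27)*factorial(k + 1)/((k + 6)*(k + 7))
(s_(k+1) − s_k) − t_k = -3*(k**2 + 7*k + 5)*factorial(k + 1)/((k + 6)*(k + 7))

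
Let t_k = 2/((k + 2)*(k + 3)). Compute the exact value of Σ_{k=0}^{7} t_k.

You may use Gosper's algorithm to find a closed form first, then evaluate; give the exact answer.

r(k) = (k + 2)/(k + 4) after simplifying.
A = k + 2, B = k + 4, C = 1.
Solve (k + 2)·f(k+1) − (k + 3)·f(k) = 1.
Bound: deg f ≤ 1.
Coefficient equations give f(k) = k/2.
Get s_k = R·t_k = k/(k + 2) with R(k) = B(k−1)f(k)/C(k) = k*(k + 3)/2.
Check: Δs_k = 2/(k**2 + 5*k + 6). ✓
Σ_(k=0)^(7) t_k = s_(8) − s_(0) = 4/5 − (0) = 4/5.

Σ = 4/5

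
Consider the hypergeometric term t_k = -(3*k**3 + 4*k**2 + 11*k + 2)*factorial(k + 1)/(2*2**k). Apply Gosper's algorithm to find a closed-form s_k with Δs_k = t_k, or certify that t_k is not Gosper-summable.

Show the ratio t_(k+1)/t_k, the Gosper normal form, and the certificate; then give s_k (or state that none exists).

Step 1: r(k) = (3*k**4 + 19*k**3 + 54*k**2 + 76*k + 40)/(2*(3*k**3 + 4*k**2 + 11*k + 2)).
Gosper form: A/B · C(k+1)/C(k) with A=k/2 + 1, B=1, C=k**3 + 4*k**2/3 + 11*k/3 + 2/3.
f must satisfy (k/2 + 1)·f(k+1) − (1)·f(k) = k**3 + 4*k**2/3 + 11*k/3 + 2/3.
deg f ≤ 2 (via 1,0,3).
Coefficient equations give f(k) = 2*(3*k**2 - 2*k - 2)/3.
Then R = B(k−1)f/C = 2*(3*k**2 - 2*k - 2)/(3*k**3 + 4*k**2 + 11*k + 2), so s_k = R(k)·t_k = (-3*k**2 + 2*k + 2)*factorial(k + 1)/2**k.
Verify: -(3*k**3 + 4*k**2 + 11*k + 2)*factorial(k + 1)/(2*2**k) matches t_k.

s_k = (-3*k**2 + 2*k + 2)*factorial(k + 1)/2**k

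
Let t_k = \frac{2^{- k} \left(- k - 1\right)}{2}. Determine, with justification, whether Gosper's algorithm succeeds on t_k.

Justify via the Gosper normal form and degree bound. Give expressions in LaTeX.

Yes. s_k = 2^{- k} \left(k + 2\right).

Compute t_(k+1)/t_k: get (k + 2)/(2*(k + 1)).
Take A(k)=1/2, B(k)=1, C(k)=k + 1.
Set up (1/2)·f(k+1) − (1)·f(k) − (k + 1) = 0.
From deg A=0, deg B=0, deg C=1: d=1.
Solve for f: f(k) = -2*(k + 2) (degree 1 ≤ 1).
Then R = B(k−1)f/C = -2*(k + 2)/(k + 1), so s_k = R(k)·t_k = (k + 2)/2**k.
Check: Δs_k = (-k - 1)/(2*2**k). ✓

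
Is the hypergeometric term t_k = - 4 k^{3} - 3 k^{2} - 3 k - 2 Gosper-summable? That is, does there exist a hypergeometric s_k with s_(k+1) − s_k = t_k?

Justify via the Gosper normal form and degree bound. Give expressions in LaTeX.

Ratio r(k) = (4*k**3 + 15*k**2 + 21*k + 12)/(4*k**3 + 3*k**2 + 3*k + 2).
Normal form (A,B,C) = (1, 1, k**3 + 3*k**2/4 + 3*k/4 + 1/2).
Need (1)·f(k+1) − (1)·f(k) = k**3 + 3*k**2/4 + 3*k/4 + 1/2.
Degrees (0,0,3) ⇒ d ≤ 4.
Match coefficients ⇒ f(k) = k*(k**3 - k**2 + k + 1)/4.
Certificate R = B(k−1)f/C = k*(k**3 - k**2 + k + 1)/(4*k**3 + 3*k**2 + 3*k + 2) gives s_k = k*(-k**3 + k**2 - k - 1).
Verify: -4*k**3 - 3*k**2 - 3*k - 2 matches t_k.

Yes. s_k = k \left(- k^{3} + k^{2} - k - 1\right).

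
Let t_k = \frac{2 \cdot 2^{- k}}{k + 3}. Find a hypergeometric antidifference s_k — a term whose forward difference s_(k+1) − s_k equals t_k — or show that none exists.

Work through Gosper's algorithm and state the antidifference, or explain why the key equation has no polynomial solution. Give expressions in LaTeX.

Compute t_(k+1)/t_k: get (k + 3)/(2*(k + 4)).
A = k/2 + 3/2, B = k + 4, C = 1.
f must satisfy (k/2 + 3/2)·f(k+1) − (k + 3)·f(k) = 1.
deg f ≤ -1 (via 1,1,0).
d = -1 < 0 ⇒ no nonzero polynomial f; not summable.

none — t_k is not Gosper-summable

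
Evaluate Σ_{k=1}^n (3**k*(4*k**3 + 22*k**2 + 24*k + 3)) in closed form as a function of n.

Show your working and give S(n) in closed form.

S(n) = 6*3**n*n**3 + 24*3**n*n**2 + 21*3**n*n + 3*3**n - 3

Compute t_(k+1)/t_k: get 3*(4*k**3 + 34*k**2 + 80*k + 53)/(4*k**3 + 22*k**2 + 24*k + 3).
Gosper form: A/B · C(k+1)/C(k) with A=3, B=1, C=k**3 + 11*k**2/2 + 6*k + 3/4.
Solve (3)·f(k+1) − (1)·f(k) = k**3 + 11*k**2/2 + 6*k + 3/4.
Bound: deg f ≤ 3.
A polynomial solution: f(k) = k*(2*k**2 + 2*k - 3)/4.
So s_k = (B(k−1)f/C)·t_k = (k*(2*k**2 + 2*k - 3)/(4*k**3 + 22*k**2 + 24*k + 3))·t_k = 3**k*k*(2*k**2 + 2*k - 3).
Δs = 3**k*(4*k**3 + 22*k**2 + 24*k + 3), as required.
Evaluate: s_(n+1) = 3**(n + 1)*(2*n**3 + 8*n**2 + 7*n + 1); subtract s_(1) = 3 ⇒ S(n) = 6*3**n*n**3 + 24*3**n*n**2 + 21*3**n*n + 3*3**n - 3.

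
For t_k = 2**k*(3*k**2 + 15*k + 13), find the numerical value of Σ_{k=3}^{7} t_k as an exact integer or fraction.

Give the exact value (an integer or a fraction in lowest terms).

Σ = 55256

Step 1: r(k) = 2*(3*k**2 + 21*k + 31)/(3*k**2 + 15*k + 13).
Normal form (A,B,C) = (2, 1, k**2 + 5*k + 13/3).
Need (2)·f(k+1) − (1)·f(k) = k**2 + 5*k + 13/3.
Degrees (0,0,2) ⇒ d ≤ 2.
A polynomial solution: f(k) = (3*k**2 + 3*k + 1)/3.
Certificate R = B(k−1)f/C = (3*k**2 + 3*k + 1)/(3*k**2 + 15*k + 13) gives s_k = 2**k*(3*k**2 + 3*k + 1).
s_(k+1) − s_k = 2**k*(3*k**2 + 15*k + 13) = t_k.
Σ_(k=3)^(7) t_k = s_(8) − s_(3) = 55552 − (296) = 55256.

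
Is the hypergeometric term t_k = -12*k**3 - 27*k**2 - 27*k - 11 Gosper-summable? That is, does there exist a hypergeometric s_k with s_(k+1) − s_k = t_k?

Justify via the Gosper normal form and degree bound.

The ratio is (12*k**3 + 63*k**2 + 117*k + 77)/(12*k**3 + 27*k**2 + 27*k + 11).
So A=1 and B=1, with C=k**3 + 9*k**2/4 + 9*k/4 + 11/12.
Need (1)·f(k+1) − (1)·f(k) = k**3 + 9*k**2/4 + 9*k/4 + 11/12.
Bound: deg f ≤ 4.
Solving with deg f ≤ 4: f(k) = k*(3*k**3 + 3*k**2 + 3*k + 2)/12.
Get s_k = R·t_k = k*(-3*k**3 - 3*k**2 - 3*k - 2) with R(k) = B(k−1)f(k)/C(k) = k*(3*k**3 + 3*k**2 + 3*k + 2)/(12*k**3 + 27*k**2 + 27*k + 11).
s_(k+1) − s_k = -12*k**3 - 27*k**2 - 27*k - 11 = t_k.

Yes. s_k = k*(-3*k**3 - 3*k**2 - 3*k - 2).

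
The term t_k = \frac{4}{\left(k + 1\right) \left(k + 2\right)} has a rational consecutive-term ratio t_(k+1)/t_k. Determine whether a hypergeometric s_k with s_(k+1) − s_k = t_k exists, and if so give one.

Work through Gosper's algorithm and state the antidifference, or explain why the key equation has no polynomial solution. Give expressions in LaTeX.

s_k = \frac{4 k}{k + 1}

Step 1: r(k) = (k + 1)/(k + 3).
Gosper form: A/B · C(k+1)/C(k) with A=k + 1, B=k + 3, C=1.
Set up (k + 1)·f(k+1) − (k + 2)·f(k) − (1) = 0.
From deg A=1, deg B=1, deg C=0: d=1.
Coefficient equations give f(k) = k.
Certificate R = B(k−1)f/C = k*(k + 2) gives s_k = 4*k/(k + 1).
Δs = 4/(k**2 + 3*k + 2), as required.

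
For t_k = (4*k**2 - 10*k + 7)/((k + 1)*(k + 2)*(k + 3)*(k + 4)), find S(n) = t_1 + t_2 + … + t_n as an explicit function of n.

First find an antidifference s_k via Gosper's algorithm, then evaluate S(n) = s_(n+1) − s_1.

Ratio r(k) = (4*k**3 + 2*k**2 - k + 1)/(4*k**3 + 10*k**2 - 43*k + 35).
Factor: A=k + 1; B=k + 5; C=k**2 - 5*k/2 + 7/4.
f must satisfy (k + 1)·f(k+1) − (k + 4)·f(k) = k**2 - 5*k/2 + 7/4.
Degrees (1,1,2) ⇒ d ≤ 3.
A polynomial solution: f(k) = k*(2*k**2 + 19)/12.
So s_k = (B(k−1)f/C)·t_k = (k*(k + 4)*(2*k**2 + 19)/(3*(4*k**2 - 10*k + 7)))·t_k = k*(2*k**2 + 19)/(3*(k + 1)*(k + 2)*(k + 3)).
Δs = (4*k**2 - 10*k + 7)/(k**4 + 10*k**3 + 35*k**2 + 50*k + 24), as required.
Σ_(k=1)^n t_k = s_(n+1) − s_(1) = ((2*n**3 + 6*n**2 + 25*n + 21)/(3*(n**3 + 9*n**2 + 26*n + 24))) − (7/24), i.e. n*(3*n**2 - 5*n + 6)/(8*(n**3 + 9*n**2 + 26*n + 24)).

S(n) = n*(3*n**2 - 5*n + 6)/(8*(n**3 + 9*n**2 + 26*n + 24))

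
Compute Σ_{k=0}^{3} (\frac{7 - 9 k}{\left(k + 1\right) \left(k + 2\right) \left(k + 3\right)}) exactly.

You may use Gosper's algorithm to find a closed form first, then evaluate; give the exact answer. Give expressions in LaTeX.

Σ = 11/15

Step 1: r(k) = (k + 1)*(9*k + 2)/((k + 4)*(9*k - 7)).
Normal form (A,B,C) = (k + 1, k + 4, k - 7/9).
Set up (k + 1)·f(k+1) − (k + 3)·f(k) − (k - 7/9) = 0.
Bound: deg f ≤ 2.
Solve for f: f(k) = k*(k - 15)/18 (degree 2 ≤ 2).
R(k) = B(k−1)·f(k)/C(k) = k*(k - 15)*(k + 3)/(2*(9*k - 7)); s_k = R·t_k = k*(15 - k)/(2*(k + 1)*(k + 2)).
Δs = (7 - 9*k)/(k**3 + 6*k**2 + 11*k + 6), as required.
Evaluate s at k=4 and k=0: 11/15 and 0; difference 11/15.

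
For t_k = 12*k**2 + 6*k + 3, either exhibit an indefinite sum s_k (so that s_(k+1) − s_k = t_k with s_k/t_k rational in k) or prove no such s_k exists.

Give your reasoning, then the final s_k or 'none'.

Step 1: r(k) = (4*k**2 + 10*k + 7)/(4*k**2 + 2*k + 1).
Gosper form: A/B · C(k+1)/C(k) with A=1, B=1, C=k**2 + k/2 + 1/4.
Need (1)·f(k+1) − (1)·f(k) = k**2 + k/2 + 1/4.
From deg A=0, deg B=0, deg C=2: d=3.
Solving with deg f ≤ 3: f(k) = k*(4*k**2 - 3*k + 2)/12.
Certificate R = B(k−1)f/C = k*(4*k**2 - 3*k + 2)/(3*(4*k**2 + 2*k + 1)) gives s_k = k*(4*k**2 - 3*k + 2).
Δs = 12*k**2 + 6*k + 3, as required.

s_k = k*(4*k**2 - 3*k + 2)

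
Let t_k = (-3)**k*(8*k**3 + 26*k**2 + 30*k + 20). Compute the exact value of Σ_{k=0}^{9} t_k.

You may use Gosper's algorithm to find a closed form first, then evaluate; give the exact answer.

Σ = -130025896

t_(k+1)/t_k = 3*(-4*k**3 - 25*k**2 - 53*k - 42)/(4*k**3 + 13*k**2 + 15*k + 10).
Factor: A=-3; B=1; C=k**3 + 13*k**2/4 + 15*k/4 + 5/2.
f must satisfy (-3)·f(k+1) − (1)·f(k) = k**3 + 13*k**2/4 + 15*k/4 + 5/2.
Bound: deg f ≤ 3.
A polynomial solution: f(k) = -(k**3 + k**2 + 1)/4.
Get s_k = R·t_k = -2*(-3)**k*(k**3 + k**2 + 1) with R(k) = B(k−1)f(k)/C(k) = -(k**3 + k**2 + 1)/((k + 2)*(4*k**2 + 5*k + 5)).
Check: Δs_k = (-3)**k*(8*k**3 + 26*k**2 + 30*k + 20). ✓
Sum = s_(10) − s_(0); s_(10) = -130025898, s_(0) = -2 ⇒ -130025896.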